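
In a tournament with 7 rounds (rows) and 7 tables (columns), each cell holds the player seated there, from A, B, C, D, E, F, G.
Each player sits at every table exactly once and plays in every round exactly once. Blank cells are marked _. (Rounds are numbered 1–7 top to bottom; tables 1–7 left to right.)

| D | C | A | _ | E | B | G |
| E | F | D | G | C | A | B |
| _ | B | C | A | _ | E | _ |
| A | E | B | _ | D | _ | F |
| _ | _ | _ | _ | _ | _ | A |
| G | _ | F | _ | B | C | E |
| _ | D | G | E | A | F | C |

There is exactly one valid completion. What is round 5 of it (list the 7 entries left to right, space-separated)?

C G E B F D A

Round 5, table 2: round 5 has {A} and table 2 has {B, C, D, E, F}, leaving only G.
Round 5, table 3: round 5 has {A, G} and table 3 has {A, B, C, D, F, G}, leaving only E.
Round 5, table 5: round 5 has {A, E, G} and table 5 has {A, B, C, D, E}, leaving only F.
Round 5, table 6: round 5 has {A, E, F, G} and table 6 has {A, B, C, E, F}, leaving only D.
Round 1, table 4: round 1 has {A, B, C, D, E, G} and table 4 has {A, E, G}, leaving only F.
Round 3, table 1: round 3 has {A, B, C, E} and table 1 has {A, D, E, G}, leaving only F.
Round 3, table 5: round 3 has {A, B, C, E, F} and table 5 has {A, B, C, D, E, F}, leaving only G.
Round 3, table 7: round 3 has {A, B, C, E, F, G} and table 7 has {A, B, C, E, F, G}, leaving only D.
Round 4, table 4: round 4 has {A, B, D, E, F} and table 4 has {A, E, F, G}, leaving only C.
Round 5, table 4: round 5 has {A, D, E, F, G} and table 4 has {A, C, E, F, G}, leaving only B.
Round 5, table 1: round 5 has {A, B, D, E, F, G} and table 1 has {A, D, E, F, G}, leaving only C.
So round 5 reads: C G E B F D A.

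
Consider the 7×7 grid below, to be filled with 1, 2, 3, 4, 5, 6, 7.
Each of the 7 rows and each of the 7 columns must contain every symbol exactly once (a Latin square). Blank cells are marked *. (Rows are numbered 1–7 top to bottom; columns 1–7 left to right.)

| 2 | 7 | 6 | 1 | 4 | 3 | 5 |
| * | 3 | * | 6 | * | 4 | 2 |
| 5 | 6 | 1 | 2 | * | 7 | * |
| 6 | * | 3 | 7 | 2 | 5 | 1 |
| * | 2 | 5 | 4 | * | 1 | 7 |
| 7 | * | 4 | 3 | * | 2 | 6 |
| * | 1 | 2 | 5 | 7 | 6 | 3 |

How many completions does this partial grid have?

1

Row 2, column 1: eliminating its row and column leaves {1}.
Row 2, column 3: eliminating its row and column leaves {7}.
Row 2, column 5: eliminating its row and column leaves {1, 5}.
Row 3, column 5: eliminating its row and column leaves {3}.
Row 3, column 7: eliminating its row and column leaves {4}.
Row 4, column 2: eliminating its row and column leaves {4}.
Row 5, column 1: eliminating its row and column leaves {3}.
Row 5, column 5: eliminating its row and column leaves {3, 6}.
Row 6, column 2: eliminating its row and column leaves {5}.
Row 6, column 5: eliminating its row and column leaves {1, 5}.
Row 7, column 1: eliminating its row and column leaves {4}.
Only one assignment across all blanks avoids any row or column repeat, giving 1 completion.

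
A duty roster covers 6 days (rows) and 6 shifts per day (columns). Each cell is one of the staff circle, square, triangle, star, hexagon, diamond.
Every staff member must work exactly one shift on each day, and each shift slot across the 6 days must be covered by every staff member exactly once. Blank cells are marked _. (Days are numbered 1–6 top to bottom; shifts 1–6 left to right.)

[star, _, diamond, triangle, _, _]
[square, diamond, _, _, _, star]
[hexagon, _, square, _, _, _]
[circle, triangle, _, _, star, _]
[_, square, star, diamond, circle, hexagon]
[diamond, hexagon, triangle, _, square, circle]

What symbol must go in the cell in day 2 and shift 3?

Day 1, shift 2: day 1 has {triangle, star, diamond} and shift 2 has {square, triangle, hexagon, diamond}, leaving only circle.
Day 1, shift 5: day 1 has {circle, triangle, star, diamond} and shift 5 has {circle, square, star}, leaving only hexagon.
Day 1, shift 6: day 1 has {circle, triangle, star, hexagon, diamond} and shift 6 has {circle, star, hexagon}, leaving only square.
Day 2, shift 5: day 2 has {square, star, diamond} and shift 5 has {circle, square, star, hexagon}, leaving only triangle.
Day 3, shift 2: day 3 has {square, hexagon} and shift 2 has {circle, square, triangle, hexagon, diamond}, leaving only star.
Day 3, shift 4: day 3 has {square, star, hexagon} and shift 4 has {triangle, diamond}, leaving only circle.
Day 2, shift 4: day 2 has {square, triangle, star, diamond} and shift 4 has {circle, triangle, diamond}, leaving only hexagon.
Day 2 already has {square, triangle, star, hexagon, diamond} and shift 3 already has {square, triangle, star, diamond}, so day 2, shift 3 must be circle.

circle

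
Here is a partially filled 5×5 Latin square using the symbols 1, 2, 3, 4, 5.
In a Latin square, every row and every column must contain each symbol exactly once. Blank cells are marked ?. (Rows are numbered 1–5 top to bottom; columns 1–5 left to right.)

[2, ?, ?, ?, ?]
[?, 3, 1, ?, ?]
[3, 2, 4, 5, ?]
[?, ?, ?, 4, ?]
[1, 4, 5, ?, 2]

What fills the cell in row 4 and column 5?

Row 1, column 3: row 1 has {2} and column 3 has {1, 4, 5}, leaving only 3.
Row 1, column 4: row 1 has {2, 3} and column 4 has {4, 5}, leaving only 1.
Row 1, column 2: row 1 has {1, 2, 3} and column 2 has {2, 3, 4}, leaving only 5.
Row 1, column 5: row 1 has {1, 2, 3, 5} and column 5 has {2}, leaving only 4.
Row 2, column 4: row 2 has {1, 3} and column 4 has {1, 4, 5}, leaving only 2.
Row 2, column 5: row 2 has {1, 2, 3} and column 5 has {2, 4}, leaving only 5.
Row 2, column 1: row 2 has {1, 2, 3, 5} and column 1 has {1, 2, 3}, leaving only 4.
Row 3, column 5: row 3 has {2, 3, 4, 5} and column 5 has {2, 4, 5}, leaving only 1.
Row 4 already has {4} and column 5 already has {1, 2, 4, 5}, so row 4, column 5 must be 3.

3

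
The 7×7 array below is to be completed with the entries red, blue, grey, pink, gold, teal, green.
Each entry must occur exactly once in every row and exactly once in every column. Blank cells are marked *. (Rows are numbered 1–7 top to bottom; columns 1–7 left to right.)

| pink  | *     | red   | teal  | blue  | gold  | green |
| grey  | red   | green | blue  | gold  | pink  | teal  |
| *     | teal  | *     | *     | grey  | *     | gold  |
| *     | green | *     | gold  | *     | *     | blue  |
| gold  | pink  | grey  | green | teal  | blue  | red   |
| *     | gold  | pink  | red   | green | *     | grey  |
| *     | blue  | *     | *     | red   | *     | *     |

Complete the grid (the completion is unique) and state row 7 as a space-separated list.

Row 7, column 7: row 7 has {red, blue} and column 7 has {red, blue, grey, gold, teal, green}, leaving only pink.
Row 7, column 4: row 7 has {red, blue, pink} and column 4 has {red, blue, gold, teal, green}, leaving only grey.
Row 1, column 2: row 1 has {red, blue, pink, gold, teal, green} and column 2 has {red, blue, pink, gold, teal, green}, leaving only grey.
Row 3, column 3: row 3 has {grey, gold, teal} and column 3 has {red, grey, pink, green}, leaving only blue.
Row 3, column 4: row 3 has {blue, grey, gold, teal} and column 4 has {red, blue, grey, gold, teal, green}, leaving only pink.
Row 4, column 3: row 4 has {blue, gold, green} and column 3 has {red, blue, grey, pink, green}, leaving only teal.
Row 7, column 3: row 7 has {red, blue, grey, pink} and column 3 has {red, blue, grey, pink, teal, green}, leaving only gold.
Row 4, column 1: row 4 has {blue, gold, teal, green} and column 1 has {grey, pink, gold}, leaving only red.
Row 3, column 1: row 3 has {blue, grey, pink, gold, teal} and column 1 has {red, grey, pink, gold}, leaving only green.
Row 7, column 1: row 7 has {red, blue, grey, pink, gold} and column 1 has {red, grey, pink, gold, green}, leaving only teal.
Row 7, column 6: row 7 has {red, blue, grey, pink, gold, teal} and column 6 has {blue, pink, gold}, leaving only green.
So row 7 reads: teal blue gold grey red green pink.

teal blue gold grey red green pink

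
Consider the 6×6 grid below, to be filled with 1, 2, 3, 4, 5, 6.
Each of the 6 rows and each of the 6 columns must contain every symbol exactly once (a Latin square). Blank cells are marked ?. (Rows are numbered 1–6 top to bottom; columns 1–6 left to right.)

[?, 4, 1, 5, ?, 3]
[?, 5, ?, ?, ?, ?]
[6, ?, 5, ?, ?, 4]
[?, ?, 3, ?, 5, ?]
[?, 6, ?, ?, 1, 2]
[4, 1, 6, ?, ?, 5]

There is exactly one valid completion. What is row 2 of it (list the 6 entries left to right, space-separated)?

Row 1, column 1: row 1 has {1, 3, 4, 5} and column 1 has {4, 6}, leaving only 2.
Row 1, column 5: row 1 has {1, 2, 3, 4, 5} and column 5 has {1, 5}, leaving only 6.
Row 4, column 1: row 4 has {3, 5} and column 1 has {2, 4, 6}, leaving only 1.
Row 2, column 1: row 2 has {5} and column 1 has {1, 2, 4, 6}, leaving only 3.
Row 4, column 2: row 4 has {1, 3, 5} and column 2 has {1, 4, 5, 6}, leaving only 2.
Row 3, column 2: row 3 has {4, 5, 6} and column 2 has {1, 2, 4, 5, 6}, leaving only 3.
Row 3, column 5: row 3 has {3, 4, 5, 6} and column 5 has {1, 5, 6}, leaving only 2.
Row 2, column 5: row 2 has {3, 5} and column 5 has {1, 2, 5, 6}, leaving only 4.
Row 2, column 3: row 2 has {3, 4, 5} and column 3 has {1, 3, 5, 6}, leaving only 2.
Row 3, column 4: row 3 has {2, 3, 4, 5, 6} and column 4 has {5}, leaving only 1.
Row 2, column 4: row 2 has {2, 3, 4, 5} and column 4 has {1, 5}, leaving only 6.
Row 2, column 6: row 2 has {2, 3, 4, 5, 6} and column 6 has {2, 3, 4, 5}, leaving only 1.
So row 2 reads: 3 5 2 6 4 1.

3 5 2 6 4 1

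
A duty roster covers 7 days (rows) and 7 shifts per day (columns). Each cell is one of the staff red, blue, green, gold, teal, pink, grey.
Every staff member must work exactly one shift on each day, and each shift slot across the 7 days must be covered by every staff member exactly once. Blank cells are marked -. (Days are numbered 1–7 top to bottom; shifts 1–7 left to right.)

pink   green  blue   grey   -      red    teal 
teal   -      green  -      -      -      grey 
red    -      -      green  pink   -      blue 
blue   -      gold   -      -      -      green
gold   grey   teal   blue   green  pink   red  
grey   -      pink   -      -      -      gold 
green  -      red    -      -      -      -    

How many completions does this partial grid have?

8

Day 1, shift 5: eliminating its day and shift leaves {gold}.
Day 2, shift 2: eliminating its day and shift leaves {red, blue, gold, pink}.
Day 2, shift 4: eliminating its day and shift leaves {red, gold, pink}.
Day 2, shift 5: eliminating its day and shift leaves {red, blue, gold}.
Day 2, shift 6: eliminating its day and shift leaves {blue, gold}.
Day 3, shift 2: eliminating its day and shift leaves {gold, teal}.
Day 3, shift 3: eliminating its day and shift leaves {grey}.
Day 3, shift 6: eliminating its day and shift leaves {gold, teal, grey}.
Day 4, shift 2: eliminating its day and shift leaves {red, teal, pink}.
Day 4, shift 4: eliminating its day and shift leaves {red, teal, pink}.
Day 4, shift 5: eliminating its day and shift leaves {red, teal, grey}.
Day 4, shift 6: eliminating its day and shift leaves {teal, grey}.
Day 6, shift 2: eliminating its day and shift leaves {red, blue, teal}.
Day 6, shift 4: eliminating its day and shift leaves {red, teal}.
Day 6, shift 5: eliminating its day and shift leaves {red, blue, teal}.
Day 6, shift 6: eliminating its day and shift leaves {blue, green, teal}.
Day 7, shift 2: eliminating its day and shift leaves {blue, gold, teal, pink}.
Day 7, shift 4: eliminating its day and shift leaves {gold, teal, pink}.
Day 7, shift 5: eliminating its day and shift leaves {blue, gold, teal, grey}.
Day 7, shift 6: eliminating its day and shift leaves {blue, gold, teal, grey}.
Day 7, shift 7: eliminating its day and shift leaves {pink}.
Enumerating the assignments across these blanks that avoid any day or shift repeat gives 8 completions.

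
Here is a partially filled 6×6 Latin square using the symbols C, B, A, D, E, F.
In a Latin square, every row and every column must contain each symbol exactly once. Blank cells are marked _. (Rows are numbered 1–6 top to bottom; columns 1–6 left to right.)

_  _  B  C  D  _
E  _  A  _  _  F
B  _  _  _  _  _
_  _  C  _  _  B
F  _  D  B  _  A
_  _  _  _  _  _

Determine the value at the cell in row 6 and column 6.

D

Row 1, column 1: row 1 has {C, B, D} and column 1 has {B, E, F}, leaving only A.
Row 1, column 6: row 1 has {C, B, A, D} and column 6 has {B, A, F}, leaving only E.
Row 1, column 2: row 1 has {C, B, A, D, E} and column 2 has {}, leaving only F.
Row 2, column 4: row 2 has {A, E, F} and column 4 has {C, B}, leaving only D.
Row 4, column 1: row 4 has {C, B} and column 1 has {B, A, E, F}, leaving only D.
Row 6, column 1: row 6 has {} and column 1 has {B, A, D, E, F}, leaving only C.
Row 6 already has {C} and column 6 already has {B, A, E, F}, so row 6, column 6 must be D.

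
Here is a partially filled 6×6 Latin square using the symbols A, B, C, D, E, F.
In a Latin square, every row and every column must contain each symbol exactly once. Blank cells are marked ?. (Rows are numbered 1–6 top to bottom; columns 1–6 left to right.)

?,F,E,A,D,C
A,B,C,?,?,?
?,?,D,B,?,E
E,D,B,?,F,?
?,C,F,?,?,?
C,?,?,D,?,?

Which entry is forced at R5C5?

A

Row 1, column 1: row 1 has {A, C, D, E, F} and column 1 has {A, C, E}, leaving only B.
Row 2, column 5: row 2 has {A, B, C} and column 5 has {D, F}, leaving only E.
Row 2, column 4: row 2 has {A, B, C, E} and column 4 has {A, B, D}, leaving only F.
Row 2, column 6: row 2 has {A, B, C, E, F} and column 6 has {C, E}, leaving only D.
Row 3, column 1: row 3 has {B, D, E} and column 1 has {A, B, C, E}, leaving only F.
Row 3, column 2: row 3 has {B, D, E, F} and column 2 has {B, C, D, F}, leaving only A.
Row 3, column 5: row 3 has {A, B, D, E, F} and column 5 has {D, E, F}, leaving only C.
Row 4, column 4: row 4 has {B, D, E, F} and column 4 has {A, B, D, F}, leaving only C.
Row 4, column 6: row 4 has {B, C, D, E, F} and column 6 has {C, D, E}, leaving only A.
Row 5, column 1: row 5 has {C, F} and column 1 has {A, B, C, E, F}, leaving only D.
Row 5, column 4: row 5 has {C, D, F} and column 4 has {A, B, C, D, F}, leaving only E.
Row 5, column 6: row 5 has {C, D, E, F} and column 6 has {A, C, D, E}, leaving only B.
Row 5 already has {B, C, D, E, F} and column 5 already has {C, D, E, F}, so row 5, column 5 must be A.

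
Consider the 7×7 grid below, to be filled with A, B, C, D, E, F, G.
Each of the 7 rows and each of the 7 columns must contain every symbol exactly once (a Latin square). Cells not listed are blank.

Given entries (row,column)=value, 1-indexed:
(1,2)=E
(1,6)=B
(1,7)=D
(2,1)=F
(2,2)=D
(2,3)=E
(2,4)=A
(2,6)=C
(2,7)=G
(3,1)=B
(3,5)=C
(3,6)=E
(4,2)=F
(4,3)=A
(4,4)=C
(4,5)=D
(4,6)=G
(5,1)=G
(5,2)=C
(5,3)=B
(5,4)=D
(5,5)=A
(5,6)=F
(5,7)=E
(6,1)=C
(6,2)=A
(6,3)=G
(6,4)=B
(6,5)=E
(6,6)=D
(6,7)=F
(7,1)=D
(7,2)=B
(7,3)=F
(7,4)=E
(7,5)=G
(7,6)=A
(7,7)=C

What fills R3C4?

Row 1, column 1: row 1 has {B, D, E} and column 1 has {B, C, D, F, G}, leaving only A.
Row 1, column 3: row 1 has {A, B, D, E} and column 3 has {A, B, E, F, G}, leaving only C.
Row 1, column 5: row 1 has {A, B, C, D, E} and column 5 has {A, C, D, E, G}, leaving only F.
Row 1, column 4: row 1 has {A, B, C, D, E, F} and column 4 has {A, B, C, D, E}, leaving only G.
Row 3 already has {B, C, E} and column 4 already has {A, B, C, D, E, G}, so row 3, column 4 must be F.

F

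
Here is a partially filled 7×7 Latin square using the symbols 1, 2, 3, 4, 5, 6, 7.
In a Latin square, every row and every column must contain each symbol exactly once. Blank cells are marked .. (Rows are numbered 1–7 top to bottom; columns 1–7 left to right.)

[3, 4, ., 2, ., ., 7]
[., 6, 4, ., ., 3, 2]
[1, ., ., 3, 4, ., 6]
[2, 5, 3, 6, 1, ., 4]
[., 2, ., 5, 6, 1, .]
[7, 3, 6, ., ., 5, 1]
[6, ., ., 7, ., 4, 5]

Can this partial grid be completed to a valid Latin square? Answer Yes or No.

Yes

No row or column among the givens repeats a symbol, and propagating forced cells runs into no contradiction.
One valid completion exists (for instance, 3 4 1 2 5 6 7 / 5 6 4 1 7 3 2 / 1 7 5 3 4 2 6 / 2 5 3 6 1 7 4 / 4 2 7 5 6 1 3 / 7 3 6 4 2 5 1 / 6 1 2 7 3 4 5).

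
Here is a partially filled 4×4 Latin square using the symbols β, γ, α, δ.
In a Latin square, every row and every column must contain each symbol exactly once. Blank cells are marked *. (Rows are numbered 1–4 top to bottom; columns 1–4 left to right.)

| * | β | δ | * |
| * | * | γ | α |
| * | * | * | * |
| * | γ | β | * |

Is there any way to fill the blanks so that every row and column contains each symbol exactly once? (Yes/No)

Row 1, column 4: row 1 has {β, δ} and column 4 has {α}, so it must be γ.
Row 1, column 1: row 1 has {β, γ, δ} and column 1 has {}, so it must be α.
Row 2, column 2: row 2 has {γ, α} and column 2 has {β, γ}, so it must be δ.
Row 2, column 1: row 2 has {γ, α, δ} and column 1 has {α}, so it must be β.
Row 3, column 2: row 3 has {} and column 2 has {β, γ, δ}, so it must be α.
Now row 3, column 3: row 3 together with column 3 already contain {β, γ, α, δ} — every symbol — so nothing can go there. The grid has no valid completion.

No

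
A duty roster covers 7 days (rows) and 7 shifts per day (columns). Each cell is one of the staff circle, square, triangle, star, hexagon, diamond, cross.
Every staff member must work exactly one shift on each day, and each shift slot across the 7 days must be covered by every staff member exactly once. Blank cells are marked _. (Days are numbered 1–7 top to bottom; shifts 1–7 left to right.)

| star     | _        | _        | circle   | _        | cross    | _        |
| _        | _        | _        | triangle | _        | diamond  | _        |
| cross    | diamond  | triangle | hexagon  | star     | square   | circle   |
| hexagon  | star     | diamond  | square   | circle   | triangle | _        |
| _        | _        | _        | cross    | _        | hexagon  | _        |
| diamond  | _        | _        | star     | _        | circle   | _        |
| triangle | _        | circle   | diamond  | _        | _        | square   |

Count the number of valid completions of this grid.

24

Day 1, shift 2: eliminating its day and shift leaves {square, triangle, hexagon}.
Day 1, shift 3: eliminating its day and shift leaves {square, hexagon}.
Day 1, shift 5: eliminating its day and shift leaves {square, triangle, hexagon, diamond}.
Day 1, shift 7: eliminating its day and shift leaves {triangle, hexagon, diamond}.
Day 2, shift 1: eliminating its day and shift leaves {circle, square}.
Day 2, shift 2: eliminating its day and shift leaves {circle, square, hexagon, cross}.
Day 2, shift 3: eliminating its day and shift leaves {square, star, hexagon, cross}.
Day 2, shift 5: eliminating its day and shift leaves {square, hexagon, cross}.
Day 2, shift 7: eliminating its day and shift leaves {star, hexagon, cross}.
Day 4, shift 7: eliminating its day and shift leaves {cross}.
Day 5, shift 1: eliminating its day and shift leaves {circle, square}.
Day 5, shift 2: eliminating its day and shift leaves {circle, square, triangle}.
Day 5, shift 3: eliminating its day and shift leaves {square, star}.
Day 5, shift 5: eliminating its day and shift leaves {square, triangle, diamond}.
Day 5, shift 7: eliminating its day and shift leaves {triangle, star, diamond}.
Day 6, shift 2: eliminating its day and shift leaves {square, triangle, hexagon, cross}.
Day 6, shift 3: eliminating its day and shift leaves {square, hexagon, cross}.
Day 6, shift 5: eliminating its day and shift leaves {square, triangle, hexagon, cross}.
Day 6, shift 7: eliminating its day and shift leaves {triangle, hexagon, cross}.
Day 7, shift 2: eliminating its day and shift leaves {hexagon, cross}.
Day 7, shift 5: eliminating its day and shift leaves {hexagon, cross}.
Day 7, shift 6: eliminating its day and shift leaves {star}.
Enumerating the assignments across these blanks that avoid any day or shift repeat gives 24 completions.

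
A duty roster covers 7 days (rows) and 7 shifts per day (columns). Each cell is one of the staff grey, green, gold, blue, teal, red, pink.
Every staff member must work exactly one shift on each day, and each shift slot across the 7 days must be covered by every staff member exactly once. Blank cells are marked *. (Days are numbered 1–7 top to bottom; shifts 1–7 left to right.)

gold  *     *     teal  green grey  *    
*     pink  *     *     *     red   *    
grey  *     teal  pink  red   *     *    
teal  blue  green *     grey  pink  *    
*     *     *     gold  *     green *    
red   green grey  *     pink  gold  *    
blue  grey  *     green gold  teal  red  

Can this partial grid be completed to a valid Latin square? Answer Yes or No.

No day or shift among the givens repeats a symbol, and propagating forced cells runs into no contradiction.
One valid completion exists (for instance, gold red blue teal green grey pink / green pink gold grey teal red blue / grey gold teal pink red blue green / teal blue green red grey pink gold / pink teal red gold blue green grey / red green grey blue pink gold teal / blue grey pink green gold teal red).

Yes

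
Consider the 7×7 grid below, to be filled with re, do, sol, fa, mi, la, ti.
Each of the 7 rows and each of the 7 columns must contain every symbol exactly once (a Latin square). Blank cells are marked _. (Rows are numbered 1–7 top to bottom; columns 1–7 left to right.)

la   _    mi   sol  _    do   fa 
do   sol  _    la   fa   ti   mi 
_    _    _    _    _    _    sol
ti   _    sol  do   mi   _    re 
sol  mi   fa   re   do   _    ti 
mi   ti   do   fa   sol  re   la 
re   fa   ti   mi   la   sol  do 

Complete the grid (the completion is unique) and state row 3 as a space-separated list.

fa do la ti re mi sol

Row 3, column 1: row 3 has {sol} and column 1 has {re, do, sol, mi, la, ti}, leaving only fa.
Row 3, column 4: row 3 has {sol, fa} and column 4 has {re, do, sol, fa, mi, la}, leaving only ti.
Row 3, column 5: row 3 has {sol, fa, ti} and column 5 has {do, sol, fa, mi, la}, leaving only re.
Row 3, column 3: row 3 has {re, sol, fa, ti} and column 3 has {do, sol, fa, mi, ti}, leaving only la.
Row 3, column 2: row 3 has {re, sol, fa, la, ti} and column 2 has {sol, fa, mi, ti}, leaving only do.
Row 3, column 6: row 3 has {re, do, sol, fa, la, ti} and column 6 has {re, do, sol, ti}, leaving only mi.
So row 3 reads: fa do la ti re mi sol.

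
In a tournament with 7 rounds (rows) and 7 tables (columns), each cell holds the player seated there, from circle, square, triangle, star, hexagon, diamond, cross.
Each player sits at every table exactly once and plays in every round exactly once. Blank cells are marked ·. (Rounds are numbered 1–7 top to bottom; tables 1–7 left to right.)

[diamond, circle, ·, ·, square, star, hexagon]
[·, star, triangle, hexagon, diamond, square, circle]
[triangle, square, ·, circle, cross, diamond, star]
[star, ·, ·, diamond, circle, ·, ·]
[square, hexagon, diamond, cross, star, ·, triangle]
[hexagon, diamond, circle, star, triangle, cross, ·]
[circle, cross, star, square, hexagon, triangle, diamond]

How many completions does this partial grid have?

1

Round 1, table 3: eliminating its round and table leaves {cross}.
Round 1, table 4: eliminating its round and table leaves {triangle}.
Round 2, table 1: eliminating its round and table leaves {cross}.
Round 3, table 3: eliminating its round and table leaves {hexagon}.
Round 4, table 2: eliminating its round and table leaves {triangle}.
Round 4, table 3: eliminating its round and table leaves {square, hexagon, cross}.
Round 4, table 6: eliminating its round and table leaves {hexagon}.
Round 4, table 7: eliminating its round and table leaves {square, cross}.
Round 5, table 6: eliminating its round and table leaves {circle}.
Round 6, table 7: eliminating its round and table leaves {square}.
Only one assignment across all blanks avoids any round or table repeat, giving 1 completion.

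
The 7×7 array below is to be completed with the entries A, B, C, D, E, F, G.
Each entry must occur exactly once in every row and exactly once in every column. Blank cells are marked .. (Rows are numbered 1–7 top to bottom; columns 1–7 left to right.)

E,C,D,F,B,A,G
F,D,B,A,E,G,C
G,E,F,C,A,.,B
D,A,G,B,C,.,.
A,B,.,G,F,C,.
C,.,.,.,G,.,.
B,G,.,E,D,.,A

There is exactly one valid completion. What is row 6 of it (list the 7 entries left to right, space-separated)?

Row 6, column 2: row 6 has {C, G} and column 2 has {A, B, C, D, E, G}, leaving only F.
Row 6, column 4: row 6 has {C, F, G} and column 4 has {A, B, C, E, F, G}, leaving only D.
Row 6, column 7: row 6 has {C, D, F, G} and column 7 has {A, B, C, G}, leaving only E.
Row 6, column 3: row 6 has {C, D, E, F, G} and column 3 has {B, D, F, G}, leaving only A.
Row 6, column 6: row 6 has {A, C, D, E, F, G} and column 6 has {A, C, G}, leaving only B.
So row 6 reads: C F A D G B E.

C F A D G B E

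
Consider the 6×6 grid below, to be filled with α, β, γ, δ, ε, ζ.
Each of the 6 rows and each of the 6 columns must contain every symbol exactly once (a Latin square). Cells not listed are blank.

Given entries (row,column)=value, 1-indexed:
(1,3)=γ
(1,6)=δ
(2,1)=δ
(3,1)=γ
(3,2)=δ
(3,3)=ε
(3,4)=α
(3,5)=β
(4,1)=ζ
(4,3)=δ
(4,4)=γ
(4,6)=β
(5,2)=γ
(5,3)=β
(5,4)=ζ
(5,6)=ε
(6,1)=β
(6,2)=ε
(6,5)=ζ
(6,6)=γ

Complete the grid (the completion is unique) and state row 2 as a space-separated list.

Row 3, column 6: row 3 has {α, β, γ, δ, ε} and column 6 has {β, γ, δ, ε}, leaving only ζ.
Row 2, column 6: row 2 has {δ} and column 6 has {β, γ, δ, ε, ζ}, leaving only α.
Row 2, column 3: row 2 has {α, δ} and column 3 has {β, γ, δ, ε}, leaving only ζ.
Row 2, column 2: row 2 has {α, δ, ζ} and column 2 has {γ, δ, ε}, leaving only β.
Row 2, column 4: row 2 has {α, β, δ, ζ} and column 4 has {α, γ, ζ}, leaving only ε.
Row 2, column 5: row 2 has {α, β, δ, ε, ζ} and column 5 has {β, ζ}, leaving only γ.
So row 2 reads: δ β ζ ε γ α.

δ β ζ ε γ α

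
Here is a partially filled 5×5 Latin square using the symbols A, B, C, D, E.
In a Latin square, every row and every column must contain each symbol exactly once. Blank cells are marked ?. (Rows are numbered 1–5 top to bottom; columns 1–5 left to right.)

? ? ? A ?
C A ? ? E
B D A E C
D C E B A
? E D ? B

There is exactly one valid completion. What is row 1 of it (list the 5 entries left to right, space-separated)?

Row 1, column 1: row 1 has {A} and column 1 has {B, C, D}, leaving only E.
Row 1, column 2: row 1 has {A, E} and column 2 has {A, C, D, E}, leaving only B.
Row 1, column 3: row 1 has {A, B, E} and column 3 has {A, D, E}, leaving only C.
Row 1, column 5: row 1 has {A, B, C, E} and column 5 has {A, B, C, E}, leaving only D.
So row 1 reads: E B C A D.

E B C A D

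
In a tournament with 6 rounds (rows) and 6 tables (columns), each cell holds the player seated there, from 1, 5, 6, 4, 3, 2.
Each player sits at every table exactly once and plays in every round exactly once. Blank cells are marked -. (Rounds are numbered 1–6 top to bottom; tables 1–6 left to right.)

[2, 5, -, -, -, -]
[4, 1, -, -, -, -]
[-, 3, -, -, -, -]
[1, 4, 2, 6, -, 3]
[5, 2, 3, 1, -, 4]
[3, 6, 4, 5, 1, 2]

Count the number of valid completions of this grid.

Round 1, table 3: eliminating its round and table leaves {1, 6}.
Round 1, table 4: eliminating its round and table leaves {4, 3}.
Round 1, table 5: eliminating its round and table leaves {6, 4, 3}.
Round 1, table 6: eliminating its round and table leaves {1, 6}.
Round 2, table 3: eliminating its round and table leaves {5, 6}.
Round 2, table 4: eliminating its round and table leaves {3, 2}.
Round 2, table 5: eliminating its round and table leaves {5, 6, 3, 2}.
Round 2, table 6: eliminating its round and table leaves {5, 6}.
Round 3, table 1: eliminating its round and table leaves {6}.
Round 3, table 3: eliminating its round and table leaves {1, 5, 6}.
Round 3, table 4: eliminating its round and table leaves {4, 2}.
Round 3, table 5: eliminating its round and table leaves {5, 6, 4, 2}.
Round 3, table 6: eliminating its round and table leaves {1, 5, 6}.
Round 4, table 5: eliminating its round and table leaves {5}.
Round 5, table 5: eliminating its round and table leaves {6}.
Enumerating the assignments across these blanks that avoid any round or table repeat gives 4 completions.

4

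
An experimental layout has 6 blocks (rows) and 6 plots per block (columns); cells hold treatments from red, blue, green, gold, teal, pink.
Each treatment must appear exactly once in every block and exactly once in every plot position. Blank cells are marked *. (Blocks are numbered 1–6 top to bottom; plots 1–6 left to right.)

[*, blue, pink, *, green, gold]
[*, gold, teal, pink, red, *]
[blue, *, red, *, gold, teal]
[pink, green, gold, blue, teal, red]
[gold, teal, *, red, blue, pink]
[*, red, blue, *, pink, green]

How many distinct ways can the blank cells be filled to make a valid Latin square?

1

Block 1, plot 1: eliminating its block and plot leaves {red, teal}.
Block 1, plot 4: eliminating its block and plot leaves {teal}.
Block 2, plot 1: eliminating its block and plot leaves {green}.
Block 2, plot 6: eliminating its block and plot leaves {blue}.
Block 3, plot 2: eliminating its block and plot leaves {pink}.
Block 3, plot 4: eliminating its block and plot leaves {green}.
Block 5, plot 3: eliminating its block and plot leaves {green}.
Block 6, plot 1: eliminating its block and plot leaves {teal}.
Block 6, plot 4: eliminating its block and plot leaves {gold, teal}.
Only one assignment across all blanks avoids any block or plot repeat, giving 1 completion.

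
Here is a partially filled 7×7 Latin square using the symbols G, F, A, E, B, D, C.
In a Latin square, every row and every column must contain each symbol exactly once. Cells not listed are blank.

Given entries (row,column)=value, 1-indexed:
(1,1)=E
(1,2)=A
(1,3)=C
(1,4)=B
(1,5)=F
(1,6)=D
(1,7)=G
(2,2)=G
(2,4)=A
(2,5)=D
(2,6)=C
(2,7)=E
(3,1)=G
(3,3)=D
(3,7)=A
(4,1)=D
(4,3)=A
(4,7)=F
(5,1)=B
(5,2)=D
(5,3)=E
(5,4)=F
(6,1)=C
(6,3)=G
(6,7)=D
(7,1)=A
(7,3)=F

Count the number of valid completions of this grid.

6

Row 2, column 1: eliminating its row and column leaves {F}.
Row 2, column 3: eliminating its row and column leaves {B}.
Row 3, column 2: eliminating its row and column leaves {F, E, B, C}.
Row 3, column 4: eliminating its row and column leaves {E, C}.
Row 3, column 5: eliminating its row and column leaves {E, B, C}.
Row 3, column 6: eliminating its row and column leaves {F, E, B}.
Row 4, column 2: eliminating its row and column leaves {E, B, C}.
Row 4, column 4: eliminating its row and column leaves {G, E, C}.
Row 4, column 5: eliminating its row and column leaves {G, E, B, C}.
Row 4, column 6: eliminating its row and column leaves {G, E, B}.
Row 5, column 5: eliminating its row and column leaves {G, A, C}.
Row 5, column 6: eliminating its row and column leaves {G, A}.
Row 5, column 7: eliminating its row and column leaves {C}.
Row 6, column 2: eliminating its row and column leaves {F, E, B}.
Row 6, column 4: eliminating its row and column leaves {E}.
Row 6, column 5: eliminating its row and column leaves {A, E, B}.
Row 6, column 6: eliminating its row and column leaves {F, A, E, B}.
Row 7, column 2: eliminating its row and column leaves {E, B, C}.
Row 7, column 4: eliminating its row and column leaves {G, E, D, C}.
Row 7, column 5: eliminating its row and column leaves {G, E, B, C}.
Row 7, column 6: eliminating its row and column leaves {G, E, B}.
Row 7, column 7: eliminating its row and column leaves {B, C}.
Enumerating the assignments across these blanks that avoid any row or column repeat gives 6 completions.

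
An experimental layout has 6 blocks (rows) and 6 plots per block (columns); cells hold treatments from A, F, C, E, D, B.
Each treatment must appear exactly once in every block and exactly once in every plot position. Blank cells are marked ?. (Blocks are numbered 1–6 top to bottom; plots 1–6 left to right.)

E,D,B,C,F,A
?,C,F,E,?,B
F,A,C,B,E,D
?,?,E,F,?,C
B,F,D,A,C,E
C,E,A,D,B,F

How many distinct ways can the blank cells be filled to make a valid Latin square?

Block 2, plot 1: eliminating its block and plot leaves {A, D}.
Block 2, plot 5: eliminating its block and plot leaves {A, D}.
Block 4, plot 1: eliminating its block and plot leaves {A, D}.
Block 4, plot 2: eliminating its block and plot leaves {B}.
Block 4, plot 5: eliminating its block and plot leaves {A, D}.
Enumerating the assignments across these blanks that avoid any block or plot repeat gives 2 completions.

2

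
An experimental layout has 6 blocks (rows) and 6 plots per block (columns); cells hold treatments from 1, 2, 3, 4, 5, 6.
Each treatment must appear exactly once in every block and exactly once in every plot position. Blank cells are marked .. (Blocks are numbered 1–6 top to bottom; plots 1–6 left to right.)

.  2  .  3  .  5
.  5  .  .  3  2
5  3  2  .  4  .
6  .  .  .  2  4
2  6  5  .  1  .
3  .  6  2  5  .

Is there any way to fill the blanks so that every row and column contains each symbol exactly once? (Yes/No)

No block or plot among the givens repeats a symbol, and propagating forced cells runs into no contradiction.
One valid completion exists (for instance, 1 2 4 3 6 5 / 4 5 1 6 3 2 / 5 3 2 1 4 6 / 6 1 3 5 2 4 / 2 6 5 4 1 3 / 3 4 6 2 5 1).

Yes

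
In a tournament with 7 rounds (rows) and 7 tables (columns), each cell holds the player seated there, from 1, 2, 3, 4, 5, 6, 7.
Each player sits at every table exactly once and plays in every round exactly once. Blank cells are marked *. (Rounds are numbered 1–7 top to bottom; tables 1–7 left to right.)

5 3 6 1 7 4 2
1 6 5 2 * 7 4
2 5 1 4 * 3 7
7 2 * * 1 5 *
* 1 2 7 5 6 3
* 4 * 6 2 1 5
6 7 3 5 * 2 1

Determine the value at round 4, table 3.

4

Round 4 already has {1, 2, 5, 7} and table 3 already has {1, 2, 3, 5, 6}, so round 4, table 3 must be 4.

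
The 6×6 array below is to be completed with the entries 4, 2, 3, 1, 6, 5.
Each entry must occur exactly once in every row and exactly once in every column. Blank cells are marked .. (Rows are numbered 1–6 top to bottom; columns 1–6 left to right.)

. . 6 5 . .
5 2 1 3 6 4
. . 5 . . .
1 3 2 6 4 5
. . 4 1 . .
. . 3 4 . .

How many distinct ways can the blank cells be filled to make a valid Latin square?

14

Row 1, column 1: eliminating its row and column leaves {4, 2, 3}.
Row 1, column 2: eliminating its row and column leaves {4, 1}.
Row 1, column 5: eliminating its row and column leaves {2, 3, 1}.
Row 1, column 6: eliminating its row and column leaves {2, 3, 1}.
Row 3, column 1: eliminating its row and column leaves {4, 2, 3, 6}.
Row 3, column 2: eliminating its row and column leaves {4, 1, 6}.
Row 3, column 4: eliminating its row and column leaves {2}.
Row 3, column 5: eliminating its row and column leaves {2, 3, 1}.
Row 3, column 6: eliminating its row and column leaves {2, 3, 1, 6}.
Row 5, column 1: eliminating its row and column leaves {2, 3, 6}.
Row 5, column 2: eliminating its row and column leaves {6, 5}.
Row 5, column 5: eliminating its row and column leaves {2, 3, 5}.
Row 5, column 6: eliminating its row and column leaves {2, 3, 6}.
Row 6, column 1: eliminating its row and column leaves {2, 6}.
Row 6, column 2: eliminating its row and column leaves {1, 6, 5}.
Row 6, column 5: eliminating its row and column leaves {2, 1, 5}.
Row 6, column 6: eliminating its row and column leaves {2, 1, 6}.
Enumerating the assignments across these blanks that avoid any row or column repeat gives 14 completions.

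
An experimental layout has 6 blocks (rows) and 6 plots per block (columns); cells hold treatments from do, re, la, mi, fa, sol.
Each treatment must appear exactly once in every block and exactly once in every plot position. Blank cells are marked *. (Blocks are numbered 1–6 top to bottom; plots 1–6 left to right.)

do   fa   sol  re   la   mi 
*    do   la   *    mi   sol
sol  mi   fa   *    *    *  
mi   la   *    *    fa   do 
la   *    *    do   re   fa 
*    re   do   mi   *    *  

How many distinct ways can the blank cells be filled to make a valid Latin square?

1

Block 2, plot 1: eliminating its block and plot leaves {re, fa}.
Block 2, plot 4: eliminating its block and plot leaves {fa}.
Block 3, plot 4: eliminating its block and plot leaves {la}.
Block 3, plot 5: eliminating its block and plot leaves {do}.
Block 3, plot 6: eliminating its block and plot leaves {re, la}.
Block 4, plot 3: eliminating its block and plot leaves {re}.
Block 4, plot 4: eliminating its block and plot leaves {sol}.
Block 5, plot 2: eliminating its block and plot leaves {sol}.
Block 5, plot 3: eliminating its block and plot leaves {mi}.
Block 6, plot 1: eliminating its block and plot leaves {fa}.
Block 6, plot 5: eliminating its block and plot leaves {sol}.
Block 6, plot 6: eliminating its block and plot leaves {la}.
Only one assignment across all blanks avoids any block or plot repeat, giving 1 completion.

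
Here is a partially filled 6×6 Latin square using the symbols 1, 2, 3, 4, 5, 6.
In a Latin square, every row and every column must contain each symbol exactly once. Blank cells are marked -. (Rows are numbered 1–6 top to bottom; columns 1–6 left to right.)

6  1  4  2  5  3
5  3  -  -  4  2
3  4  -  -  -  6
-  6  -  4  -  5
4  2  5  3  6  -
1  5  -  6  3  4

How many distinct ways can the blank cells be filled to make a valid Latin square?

Row 2, column 3: eliminating its row and column leaves {1, 6}.
Row 2, column 4: eliminating its row and column leaves {1}.
Row 3, column 3: eliminating its row and column leaves {1, 2}.
Row 3, column 4: eliminating its row and column leaves {1, 5}.
Row 3, column 5: eliminating its row and column leaves {1, 2}.
Row 4, column 1: eliminating its row and column leaves {2}.
Row 4, column 3: eliminating its row and column leaves {1, 2, 3}.
Row 4, column 5: eliminating its row and column leaves {1, 2}.
Row 5, column 6: eliminating its row and column leaves {1}.
Row 6, column 3: eliminating its row and column leaves {2}.
Only one assignment across all blanks avoids any row or column repeat, giving 1 completion.

1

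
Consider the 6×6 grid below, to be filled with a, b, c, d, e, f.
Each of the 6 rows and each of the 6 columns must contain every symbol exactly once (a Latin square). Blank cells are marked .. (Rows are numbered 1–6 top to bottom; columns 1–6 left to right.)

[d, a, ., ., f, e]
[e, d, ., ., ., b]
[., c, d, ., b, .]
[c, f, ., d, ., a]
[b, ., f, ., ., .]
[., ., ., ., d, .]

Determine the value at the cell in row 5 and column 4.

c

Row 3, column 6: row 3 has {b, c, d} and column 6 has {a, b, e}, leaving only f.
Row 3, column 1: row 3 has {b, c, d, f} and column 1 has {b, c, d, e}, leaving only a.
Row 3, column 4: row 3 has {a, b, c, d, f} and column 4 has {d}, leaving only e.
Row 4, column 5: row 4 has {a, c, d, f} and column 5 has {b, d, f}, leaving only e.
Row 4, column 3: row 4 has {a, c, d, e, f} and column 3 has {d, f}, leaving only b.
Row 1, column 3: row 1 has {a, d, e, f} and column 3 has {b, d, f}, leaving only c.
Row 1, column 4: row 1 has {a, c, d, e, f} and column 4 has {d, e}, leaving only b.
Row 2, column 3: row 2 has {b, d, e} and column 3 has {b, c, d, f}, leaving only a.
Row 2, column 5: row 2 has {a, b, d, e} and column 5 has {b, d, e, f}, leaving only c.
Row 2, column 4: row 2 has {a, b, c, d, e} and column 4 has {b, d, e}, leaving only f.
Row 5, column 2: row 5 has {b, f} and column 2 has {a, c, d, f}, leaving only e.
Row 5, column 5: row 5 has {b, e, f} and column 5 has {b, c, d, e, f}, leaving only a.
Row 5 already has {a, b, e, f} and column 4 already has {b, d, e, f}, so row 5, column 4 must be c.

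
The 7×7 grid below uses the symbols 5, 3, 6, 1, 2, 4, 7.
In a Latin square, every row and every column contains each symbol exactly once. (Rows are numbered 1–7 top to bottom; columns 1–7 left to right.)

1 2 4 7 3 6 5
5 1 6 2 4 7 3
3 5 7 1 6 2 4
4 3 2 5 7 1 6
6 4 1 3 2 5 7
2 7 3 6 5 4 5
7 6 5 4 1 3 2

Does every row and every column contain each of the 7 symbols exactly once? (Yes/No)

Row 6 contains 5 twice (at columns 5 and 7), so it is not a permutation.

No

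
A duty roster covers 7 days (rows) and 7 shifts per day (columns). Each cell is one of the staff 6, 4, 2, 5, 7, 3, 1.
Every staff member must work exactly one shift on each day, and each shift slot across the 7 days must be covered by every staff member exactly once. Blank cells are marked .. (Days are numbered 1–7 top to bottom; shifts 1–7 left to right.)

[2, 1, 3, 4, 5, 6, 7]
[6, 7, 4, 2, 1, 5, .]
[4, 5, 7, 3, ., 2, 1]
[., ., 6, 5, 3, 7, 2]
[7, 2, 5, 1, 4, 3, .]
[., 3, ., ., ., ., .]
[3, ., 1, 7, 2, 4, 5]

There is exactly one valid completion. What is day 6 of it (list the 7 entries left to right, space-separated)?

5 3 2 6 7 1 4

Day 6, shift 3: day 6 has {3} and shift 3 has {6, 4, 5, 7, 3, 1}, leaving only 2.
Day 6, shift 4: day 6 has {2, 3} and shift 4 has {4, 2, 5, 7, 3, 1}, leaving only 6.
Day 6, shift 5: day 6 has {6, 2, 3} and shift 5 has {4, 2, 5, 3, 1}, leaving only 7.
Day 6, shift 6: day 6 has {6, 2, 7, 3} and shift 6 has {6, 4, 2, 5, 7, 3}, leaving only 1.
Day 6, shift 1: day 6 has {6, 2, 7, 3, 1} and shift 1 has {6, 4, 2, 7, 3}, leaving only 5.
Day 6, shift 7: day 6 has {6, 2, 5, 7, 3, 1} and shift 7 has {2, 5, 7, 1}, leaving only 4.
So day 6 reads: 5 3 2 6 7 1 4.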